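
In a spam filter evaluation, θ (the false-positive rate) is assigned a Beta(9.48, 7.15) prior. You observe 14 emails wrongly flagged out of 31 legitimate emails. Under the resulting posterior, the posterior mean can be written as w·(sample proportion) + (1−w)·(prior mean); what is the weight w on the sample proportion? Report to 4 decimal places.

0.6509

The Beta prior is conjugate to a Binomial/Bernoulli likelihood; the update adds successes to α and failures to β.
Posterior mean = (α₀+k)/(α₀+β₀+n) = [n/(α₀+β₀+n)]·(k/n) + [(α₀+β₀)/(α₀+β₀+n)]·α₀/(α₀+β₀), so only n and the prior enter the weight.
The weight on the data is w = n/(α₀+β₀+n) = 31/(9.48+7.15+31) = 31/47.63 = 0.6509.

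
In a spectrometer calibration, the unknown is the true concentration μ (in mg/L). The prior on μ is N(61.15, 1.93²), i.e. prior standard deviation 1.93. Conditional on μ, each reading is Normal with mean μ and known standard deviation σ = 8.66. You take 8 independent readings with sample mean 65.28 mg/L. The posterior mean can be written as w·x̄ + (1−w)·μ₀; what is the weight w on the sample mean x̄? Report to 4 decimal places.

0.2844

For Normal data with known variance σ², a Normal(μ₀, σ₀²) prior on μ is conjugate. Posterior precision = 1/σ₀² + n/σ²; posterior mean is the precision-weighted average of μ₀ and x̄.
σ₀² = 1.93² = 3.7249, σ² = 8.66² = 74.9956. Prior precision 1/σ₀² = 1/3.7249; data precision n/σ² = 8/74.9956.
w = (n/σ²)/(1/σ₀² + n/σ²) = n·σ₀²/(σ² + n·σ₀²) = 8·3.7249/(74.9956 + 8·3.7249) = 29.7992/104.7948 = 0.2844.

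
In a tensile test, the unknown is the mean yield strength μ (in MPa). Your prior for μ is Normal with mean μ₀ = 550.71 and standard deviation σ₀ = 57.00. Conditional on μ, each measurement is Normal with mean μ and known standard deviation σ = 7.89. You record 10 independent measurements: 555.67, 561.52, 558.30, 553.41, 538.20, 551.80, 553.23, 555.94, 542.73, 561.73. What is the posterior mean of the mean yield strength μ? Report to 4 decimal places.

For Normal data with known variance σ², a Normal(μ₀, σ₀²) prior on μ is conjugate. Posterior precision = 1/σ₀² + n/σ²; posterior mean is the precision-weighted average of μ₀ and x̄.
Σxᵢ = 555.67 + 561.52 + 558.30 + 553.41 + 538.20 + 551.80 + 553.23 + 555.94 + 542.73 + 561.73 = 5532.53, so n·x̄ = 5532.53.
σ₀² = 57.00² = 3249, σ² = 7.89² = 62.2521; σ² + n·σ₀² = 62.2521 + 10·3249 = 32552.2521.
Posterior mean = (μ₀/σ₀² + n·x̄/σ²)/(1/σ₀² + n/σ²) = (σ²·μ₀ + σ₀²·n·x̄)/(σ² + n·σ₀²) = (62.2521·550.71 + 3249·5532.53)/32552.2521 = 18009472.823991/32552.2521 = 553.2481.

553.2481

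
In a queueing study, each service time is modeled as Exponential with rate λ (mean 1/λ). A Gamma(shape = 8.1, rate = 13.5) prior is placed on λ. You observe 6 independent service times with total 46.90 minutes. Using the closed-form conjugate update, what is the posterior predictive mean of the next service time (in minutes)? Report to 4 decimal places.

With a Gamma(shape α, rate β) prior on the exponential rate λ, the posterior after n observations with total T = Σxᵢ is Gamma(α+n, β+T).
Posterior: Gamma(8.1+6, 13.5+46.90) = Gamma(14.1, 60.40).
The predictive distribution for the next observation is Lomax; its mean is β/(α−1) = 60.40/13.1 = 4.6107.

4.6107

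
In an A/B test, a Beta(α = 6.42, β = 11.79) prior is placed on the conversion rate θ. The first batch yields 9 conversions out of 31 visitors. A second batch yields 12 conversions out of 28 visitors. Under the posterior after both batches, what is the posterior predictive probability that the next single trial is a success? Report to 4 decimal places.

0.3551

The Beta prior is conjugate to a Binomial/Bernoulli likelihood; the update adds successes to α and failures to β.
After batch 1: Beta(6.42+9, 11.79+22) = Beta(15.42, 33.79).
After batch 2: Beta(15.42+12, 33.79+16) = Beta(27.42, 49.79).
For a single future Bernoulli trial, P(success | data) = α/(α+β) = 0.3551.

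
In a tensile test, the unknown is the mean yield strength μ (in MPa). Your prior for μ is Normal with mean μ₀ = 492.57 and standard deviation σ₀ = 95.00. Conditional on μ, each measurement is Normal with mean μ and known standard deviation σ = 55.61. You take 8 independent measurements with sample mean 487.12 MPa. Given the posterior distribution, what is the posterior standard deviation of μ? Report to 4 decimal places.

For Normal data with known variance σ², a Normal(μ₀, σ₀²) prior on μ is conjugate. Posterior precision = 1/σ₀² + n/σ²; posterior mean is the precision-weighted average of μ₀ and x̄.
σ₀² = 95.00² = 9025, σ² = 55.61² = 3092.4721; σ² + n·σ₀² = 3092.4721 + 8·9025 = 75292.4721.
Posterior precision = 1/σ₀² + n/σ² = 1/9025 + 8/3092.4721 = (σ² + n·σ₀²)/(σ₀²σ²) = 75292.4721/(9025·3092.4721); posterior variance σₙ² = σ₀²σ²/(σ² + n·σ₀²) = 9025·3092.4721/75292.4721 = 370.681954.
Posterior SD = √σₙ² = √(9025·3092.4721/75292.4721) = 19.2531.

19.2531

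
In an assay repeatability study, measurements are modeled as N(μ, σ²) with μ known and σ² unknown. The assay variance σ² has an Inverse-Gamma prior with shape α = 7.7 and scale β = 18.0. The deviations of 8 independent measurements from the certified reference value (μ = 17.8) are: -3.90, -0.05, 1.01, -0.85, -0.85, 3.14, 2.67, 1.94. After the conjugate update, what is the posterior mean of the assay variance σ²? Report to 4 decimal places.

With known mean μ and an Inverse-Gamma(α, β) prior on σ², the Normal likelihood is conjugate: posterior is Inv-Gamma(α + n/2, β + Σ(xᵢ−μ)²/2).
Σ(xᵢ−μ)² = (-3.90)² + (-0.05)² + (1.01)² + (-0.85)² + (-0.85)² + (3.14)² + (2.67)² + (1.94)² = 38.4297.
Posterior: Inv-Gamma(7.7 + 8/2, 18.0 + 38.4297/2) = Inv-Gamma(11.70, 37.21485).
E[σ²|data] = β/(α−1) = 37.21485/10.70 = 3.4780.

3.4780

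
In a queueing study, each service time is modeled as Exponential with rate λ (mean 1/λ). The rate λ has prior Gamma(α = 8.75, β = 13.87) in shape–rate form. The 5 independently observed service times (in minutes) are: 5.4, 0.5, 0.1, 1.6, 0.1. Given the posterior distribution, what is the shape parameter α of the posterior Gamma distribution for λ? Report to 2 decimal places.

13.75

With a Gamma(shape α, rate β) prior on the exponential rate λ, the posterior after n observations with total T = Σxᵢ is Gamma(α+n, β+T).
Sum of observations T = 7.7 minutes; n = 5.
Posterior: Gamma(8.75+5, 13.87+7.7) = Gamma(13.75, 21.57).
Posterior α = 13.75.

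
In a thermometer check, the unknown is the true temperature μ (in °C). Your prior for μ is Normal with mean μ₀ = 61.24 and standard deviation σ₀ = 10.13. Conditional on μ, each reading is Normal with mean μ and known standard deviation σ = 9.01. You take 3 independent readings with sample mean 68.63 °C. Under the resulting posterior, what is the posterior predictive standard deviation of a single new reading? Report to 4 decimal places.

10.1288

For Normal data with known variance σ², a Normal(μ₀, σ₀²) prior on μ is conjugate. Posterior precision = 1/σ₀² + n/σ²; posterior mean is the precision-weighted average of μ₀ and x̄.
σ₀² = 10.13² = 102.6169, σ² = 9.01² = 81.1801; σ² + n·σ₀² = 81.1801 + 3·102.6169 = 389.0308.
Posterior precision = 1/σ₀² + n/σ² = 1/102.6169 + 3/81.1801 = (σ² + n·σ₀²)/(σ₀²σ²) = 389.0308/(102.6169·81.1801); posterior variance σₙ² = σ₀²σ²/(σ² + n·σ₀²) = 102.6169·81.1801/389.0308 = 21.413344.
Predictive variance for one new observation = σₙ² + σ² = 102.6169·81.1801/389.0308 + 81.1801 = σ²·(σ₀² + 389.0308)/389.0308 = 81.1801·491.6477/389.0308 = 102.593444; SD = √(81.1801·491.6477/389.0308) = 10.1288.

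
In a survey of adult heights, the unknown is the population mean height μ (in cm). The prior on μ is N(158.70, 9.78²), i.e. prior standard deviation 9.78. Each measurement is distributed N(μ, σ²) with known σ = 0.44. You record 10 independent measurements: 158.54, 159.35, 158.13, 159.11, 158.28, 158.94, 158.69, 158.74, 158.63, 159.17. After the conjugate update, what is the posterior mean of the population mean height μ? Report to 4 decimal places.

158.7580

For Normal data with known variance σ², a Normal(μ₀, σ₀²) prior on μ is conjugate. Posterior precision = 1/σ₀² + n/σ²; posterior mean is the precision-weighted average of μ₀ and x̄.
Σxᵢ = 158.54 + 159.35 + 158.13 + 159.11 + 158.28 + 158.94 + 158.69 + 158.74 + 158.63 + 159.17 = 1587.58, so n·x̄ = 1587.58.
σ₀² = 9.78² = 95.6484, σ² = 0.44² = 0.1936; σ² + n·σ₀² = 0.1936 + 10·95.6484 = 956.6776.
Posterior mean = (μ₀/σ₀² + n·x̄/σ²)/(1/σ₀² + n/σ²) = (σ²·μ₀ + σ₀²·n·x̄)/(σ² + n·σ₀²) = (0.1936·158.70 + 95.6484·1587.58)/956.6776 = 151880.211192/956.6776 = 158.7580.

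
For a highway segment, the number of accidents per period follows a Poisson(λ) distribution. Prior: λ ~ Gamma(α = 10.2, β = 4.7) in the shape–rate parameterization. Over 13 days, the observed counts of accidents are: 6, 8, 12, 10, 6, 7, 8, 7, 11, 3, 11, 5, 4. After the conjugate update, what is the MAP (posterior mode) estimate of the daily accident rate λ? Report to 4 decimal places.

6.0565

With a Gamma(shape α, rate β) prior, the Poisson likelihood is conjugate: the posterior is Gamma(α + ΣXᵢ, β + n).
Sum of counts S = 98 over n = 13 days.
Posterior: Gamma(α+S, β+n) = Gamma(10.2+98, 4.7+13) = Gamma(108.2, 17.7).
Mode of Gamma(α,β) for α≥1 is (α−1)/β = 107.2/17.7 = 6.0565.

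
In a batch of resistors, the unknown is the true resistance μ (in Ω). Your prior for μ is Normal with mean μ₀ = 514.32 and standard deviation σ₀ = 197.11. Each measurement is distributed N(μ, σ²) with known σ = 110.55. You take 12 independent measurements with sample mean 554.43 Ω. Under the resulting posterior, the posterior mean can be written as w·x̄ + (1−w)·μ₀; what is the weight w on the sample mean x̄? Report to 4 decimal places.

For Normal data with known variance σ², a Normal(μ₀, σ₀²) prior on μ is conjugate. Posterior precision = 1/σ₀² + n/σ²; posterior mean is the precision-weighted average of μ₀ and x̄.
σ₀² = 197.11² = 38852.3521, σ² = 110.55² = 12221.3025. Prior precision 1/σ₀² = 1/38852.3521; data precision n/σ² = 12/12221.3025.
w = (n/σ²)/(1/σ₀² + n/σ²) = n·σ₀²/(σ² + n·σ₀²) = 12·38852.3521/(12221.3025 + 12·38852.3521) = 466228.2252/478449.5277 = 0.9745.

0.9745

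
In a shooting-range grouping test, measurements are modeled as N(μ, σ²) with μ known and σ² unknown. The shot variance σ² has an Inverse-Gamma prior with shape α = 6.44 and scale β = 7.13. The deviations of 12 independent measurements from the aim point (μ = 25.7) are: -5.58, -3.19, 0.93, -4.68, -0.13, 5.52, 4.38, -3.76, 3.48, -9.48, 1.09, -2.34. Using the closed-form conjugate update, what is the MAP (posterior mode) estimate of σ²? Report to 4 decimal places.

With known mean μ and an Inverse-Gamma(α, β) prior on σ², the Normal likelihood is conjugate: posterior is Inv-Gamma(α + n/2, β + Σ(xᵢ−μ)²/2).
Σ(xᵢ−μ)² = (-5.58)² + (-3.19)² + (0.93)² + (-4.68)² + (-0.13)² + (5.52)² + (4.38)² + (-3.76)² + (3.48)² + (-9.48)² + (1.09)² + (-2.34)² = 236.5336.
Posterior: Inv-Gamma(6.44 + 12/2, 7.13 + 236.5336/2) = Inv-Gamma(12.44, 125.39680).
Mode = β/(α+1) = 125.39680/13.44 = 9.3301.

9.3301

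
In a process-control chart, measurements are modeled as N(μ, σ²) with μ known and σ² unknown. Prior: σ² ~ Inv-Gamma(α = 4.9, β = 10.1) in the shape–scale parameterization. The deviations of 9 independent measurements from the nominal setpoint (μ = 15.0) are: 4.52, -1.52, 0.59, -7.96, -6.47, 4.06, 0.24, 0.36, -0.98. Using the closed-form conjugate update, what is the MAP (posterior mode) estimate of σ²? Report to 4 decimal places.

With known mean μ and an Inverse-Gamma(α, β) prior on σ², the Normal likelihood is conjugate: posterior is Inv-Gamma(α + n/2, β + Σ(xᵢ−μ)²/2).
Σ(xᵢ−μ)² = (4.52)² + (-1.52)² + (0.59)² + (-7.96)² + (-6.47)² + (4.06)² + (0.24)² + (0.36)² + (-0.98)² = 145.9426.
Posterior: Inv-Gamma(4.9 + 9/2, 10.1 + 145.9426/2) = Inv-Gamma(9.40, 83.07130).
Mode = β/(α+1) = 83.07130/10.40 = 7.9876.

7.9876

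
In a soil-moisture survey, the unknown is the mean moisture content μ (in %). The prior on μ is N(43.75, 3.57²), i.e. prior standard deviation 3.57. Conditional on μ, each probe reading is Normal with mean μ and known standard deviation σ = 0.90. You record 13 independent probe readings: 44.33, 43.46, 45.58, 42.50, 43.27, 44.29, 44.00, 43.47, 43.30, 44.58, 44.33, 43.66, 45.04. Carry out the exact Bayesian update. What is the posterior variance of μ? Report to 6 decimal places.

For Normal data with known variance σ², a Normal(μ₀, σ₀²) prior on μ is conjugate. Posterior precision = 1/σ₀² + n/σ²; posterior mean is the precision-weighted average of μ₀ and x̄.
σ₀² = 3.57² = 12.7449, σ² = 0.90² = 0.81; σ² + n·σ₀² = 0.81 + 13·12.7449 = 166.4937.
Posterior precision = 1/σ₀² + n/σ² = 1/12.7449 + 13/0.81 = (σ² + n·σ₀²)/(σ₀²σ²) = 166.4937/(12.7449·0.81); posterior variance σₙ² = σ₀²σ²/(σ² + n·σ₀²) = 12.7449·0.81/166.4937 = 0.062005.

0.062005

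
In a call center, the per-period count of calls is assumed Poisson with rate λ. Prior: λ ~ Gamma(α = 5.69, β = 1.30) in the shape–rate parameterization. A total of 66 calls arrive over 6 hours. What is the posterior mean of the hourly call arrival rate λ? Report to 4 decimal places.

9.8205

With a Gamma(shape α, rate β) prior, the Poisson likelihood is conjugate: the posterior is Gamma(α + ΣXᵢ, β + n).
Posterior: Gamma(α+S, β+n) = Gamma(5.69+66, 1.30+6) = Gamma(71.69, 7.30).
Posterior mean = α/β = 71.69/7.30 = 9.8205.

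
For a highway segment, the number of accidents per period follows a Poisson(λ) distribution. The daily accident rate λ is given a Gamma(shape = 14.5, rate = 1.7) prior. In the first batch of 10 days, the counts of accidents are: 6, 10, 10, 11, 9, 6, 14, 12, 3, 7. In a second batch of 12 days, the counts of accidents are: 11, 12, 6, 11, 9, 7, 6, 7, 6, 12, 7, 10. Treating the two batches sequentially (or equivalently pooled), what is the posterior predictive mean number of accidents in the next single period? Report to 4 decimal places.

With a Gamma(shape α, rate β) prior, the Poisson likelihood is conjugate: the posterior is Gamma(α + ΣXᵢ, β + n).
Batch 1: sum of counts S = 88 over n = 10 days.
After batch 1: Gamma(α+S, β+n) = Gamma(14.5+88, 1.7+10) = Gamma(102.5, 11.7).
Batch 2: sum of counts S = 104 over n = 12 days.
After batch 2: Gamma(α+S, β+n) = Gamma(102.5+104, 11.7+12) = Gamma(206.5, 23.7).
The predictive distribution for one future period is NegBinom with mean α/β = 8.7131.

8.7131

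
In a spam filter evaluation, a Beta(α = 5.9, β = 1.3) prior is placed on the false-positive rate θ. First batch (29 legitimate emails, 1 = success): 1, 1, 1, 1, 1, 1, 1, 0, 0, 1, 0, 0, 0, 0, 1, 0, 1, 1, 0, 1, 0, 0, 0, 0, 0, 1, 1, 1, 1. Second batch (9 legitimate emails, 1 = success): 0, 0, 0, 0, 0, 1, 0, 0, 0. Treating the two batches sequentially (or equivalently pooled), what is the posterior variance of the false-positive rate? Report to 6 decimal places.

The Beta prior is conjugate to a Binomial/Bernoulli likelihood; the update adds successes to α and failures to β.
After batch 1: Beta(5.9+16, 1.3+13) = Beta(21.9, 14.3).
After batch 2: Beta(21.9+1, 14.3+8) = Beta(22.9, 22.3).
Var = αβ/((α+β)²(α+β+1)) = 22.9·22.3/(45.2²·46.2) = 0.005410.

0.005410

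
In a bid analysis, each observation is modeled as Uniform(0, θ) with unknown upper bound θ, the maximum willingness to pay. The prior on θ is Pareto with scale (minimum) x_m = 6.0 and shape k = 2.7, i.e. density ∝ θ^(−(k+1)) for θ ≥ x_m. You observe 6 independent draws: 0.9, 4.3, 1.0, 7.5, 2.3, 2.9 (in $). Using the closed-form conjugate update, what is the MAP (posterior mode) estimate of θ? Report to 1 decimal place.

A Pareto(scale x_m, shape k) prior on the upper bound θ of Uniform(0, θ) is conjugate: posterior is Pareto(max(x_m, max xᵢ), k + n).
Sample maximum = 7.5; prior scale x_m = 6.0 → posterior scale = max = 7.5.
Posterior shape = 2.7 + 6 = 8.7.
The Pareto density is decreasing on [x_m, ∞), so the mode is x_m = 7.5.

7.5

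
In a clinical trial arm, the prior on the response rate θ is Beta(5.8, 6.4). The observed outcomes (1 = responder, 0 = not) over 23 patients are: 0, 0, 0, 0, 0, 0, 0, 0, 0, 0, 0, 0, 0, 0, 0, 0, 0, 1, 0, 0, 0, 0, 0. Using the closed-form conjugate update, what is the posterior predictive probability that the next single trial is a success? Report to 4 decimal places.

0.1932

The Beta prior is conjugate to a Binomial/Bernoulli likelihood; the update adds successes to α and failures to β.
Posterior: Beta(α+k, β+n−k) = Beta(5.8+1, 6.4+22) = Beta(6.8, 28.4).
For a single future Bernoulli trial, P(success | data) = α/(α+β) = 0.1932.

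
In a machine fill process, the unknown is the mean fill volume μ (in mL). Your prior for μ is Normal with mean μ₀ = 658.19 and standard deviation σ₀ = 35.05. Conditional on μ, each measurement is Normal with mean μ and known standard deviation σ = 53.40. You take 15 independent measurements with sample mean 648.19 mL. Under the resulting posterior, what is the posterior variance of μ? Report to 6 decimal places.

164.628626

For Normal data with known variance σ², a Normal(μ₀, σ₀²) prior on μ is conjugate. Posterior precision = 1/σ₀² + n/σ²; posterior mean is the precision-weighted average of μ₀ and x̄.
σ₀² = 35.05² = 1228.5025, σ² = 53.40² = 2851.56; σ² + n·σ₀² = 2851.56 + 15·1228.5025 = 21279.0975.
Posterior precision = 1/σ₀² + n/σ² = 1/1228.5025 + 15/2851.56 = (σ² + n·σ₀²)/(σ₀²σ²) = 21279.0975/(1228.5025·2851.56); posterior variance σₙ² = σ₀²σ²/(σ² + n·σ₀²) = 1228.5025·2851.56/21279.0975 = 164.628626.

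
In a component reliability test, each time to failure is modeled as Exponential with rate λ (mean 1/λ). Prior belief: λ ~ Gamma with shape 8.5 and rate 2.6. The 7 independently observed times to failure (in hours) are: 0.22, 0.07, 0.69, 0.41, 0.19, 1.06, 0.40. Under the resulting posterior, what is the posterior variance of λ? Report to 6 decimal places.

0.487274

With a Gamma(shape α, rate β) prior on the exponential rate λ, the posterior after n observations with total T = Σxᵢ is Gamma(α+n, β+T).
Sum of observations T = 3.04 hours; n = 7.
Posterior: Gamma(8.5+7, 2.6+3.04) = Gamma(15.5, 5.64).
Var = α/β² = 0.487274.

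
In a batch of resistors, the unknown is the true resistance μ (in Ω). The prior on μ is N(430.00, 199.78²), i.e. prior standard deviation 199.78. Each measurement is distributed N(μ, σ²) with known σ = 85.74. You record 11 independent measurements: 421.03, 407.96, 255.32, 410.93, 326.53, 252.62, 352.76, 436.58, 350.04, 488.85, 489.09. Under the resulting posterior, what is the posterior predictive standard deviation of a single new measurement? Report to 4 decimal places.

89.4910

For Normal data with known variance σ², a Normal(μ₀, σ₀²) prior on μ is conjugate. Posterior precision = 1/σ₀² + n/σ²; posterior mean is the precision-weighted average of μ₀ and x̄.
σ₀² = 199.78² = 39912.0484, σ² = 85.74² = 7351.3476; σ² + n·σ₀² = 7351.3476 + 11·39912.0484 = 446383.88.
Posterior precision = 1/σ₀² + n/σ² = 1/39912.0484 + 11/7351.3476 = (σ² + n·σ₀²)/(σ₀²σ²) = 446383.88/(39912.0484·7351.3476); posterior variance σₙ² = σ₀²σ²/(σ² + n·σ₀²) = 39912.0484·7351.3476/446383.88 = 657.298246.
Predictive variance for one new observation = σₙ² + σ² = 39912.0484·7351.3476/446383.88 + 7351.3476 = σ²·(σ₀² + 446383.88)/446383.88 = 7351.3476·486295.9284/446383.88 = 8008.645846; SD = √(7351.3476·486295.9284/446383.88) = 89.4910.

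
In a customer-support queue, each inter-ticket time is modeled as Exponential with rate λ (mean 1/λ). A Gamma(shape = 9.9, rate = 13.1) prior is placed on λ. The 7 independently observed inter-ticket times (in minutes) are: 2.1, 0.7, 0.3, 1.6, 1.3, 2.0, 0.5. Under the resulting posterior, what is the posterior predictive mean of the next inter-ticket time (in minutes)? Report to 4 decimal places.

1.3585

With a Gamma(shape α, rate β) prior on the exponential rate λ, the posterior after n observations with total T = Σxᵢ is Gamma(α+n, β+T).
Sum of observations T = 8.5 minutes; n = 7.
Posterior: Gamma(9.9+7, 13.1+8.5) = Gamma(16.9, 21.6).
The predictive distribution for the next observation is Lomax; its mean is β/(α−1) = 21.6/15.9 = 1.3585.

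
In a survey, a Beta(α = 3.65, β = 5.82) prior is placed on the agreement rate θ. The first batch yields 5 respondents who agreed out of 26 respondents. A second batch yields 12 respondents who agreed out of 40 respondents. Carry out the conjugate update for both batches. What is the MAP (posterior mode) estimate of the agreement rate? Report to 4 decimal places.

0.2675

The Beta prior is conjugate to a Binomial/Bernoulli likelihood; the update adds successes to α and failures to β.
After batch 1: Beta(3.65+5, 5.82+21) = Beta(8.65, 26.82).
After batch 2: Beta(8.65+12, 26.82+28) = Beta(20.65, 54.82).
Mode of Beta(a,b) for a,b>1 is (a−1)/(a+b−2) = 19.65/73.47 = 0.2675.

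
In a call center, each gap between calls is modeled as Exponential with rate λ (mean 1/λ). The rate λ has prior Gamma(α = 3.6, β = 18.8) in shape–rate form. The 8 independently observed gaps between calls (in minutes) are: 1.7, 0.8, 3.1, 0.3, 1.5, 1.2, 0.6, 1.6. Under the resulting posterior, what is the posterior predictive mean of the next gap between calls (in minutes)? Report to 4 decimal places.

With a Gamma(shape α, rate β) prior on the exponential rate λ, the posterior after n observations with total T = Σxᵢ is Gamma(α+n, β+T).
Sum of observations T = 10.8 minutes; n = 8.
Posterior: Gamma(3.6+8, 18.8+10.8) = Gamma(11.6, 29.6).
The predictive distribution for the next observation is Lomax; its mean is β/(α−1) = 29.6/10.6 = 2.7925.

2.7925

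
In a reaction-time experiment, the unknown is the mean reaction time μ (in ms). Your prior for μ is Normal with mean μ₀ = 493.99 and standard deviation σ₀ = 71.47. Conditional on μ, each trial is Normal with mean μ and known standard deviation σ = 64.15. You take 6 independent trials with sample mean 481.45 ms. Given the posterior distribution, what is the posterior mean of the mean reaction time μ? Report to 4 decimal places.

482.9345

For Normal data with known variance σ², a Normal(μ₀, σ₀²) prior on μ is conjugate. Posterior precision = 1/σ₀² + n/σ²; posterior mean is the precision-weighted average of μ₀ and x̄.
n·x̄ = 6·481.45 = 2888.7.
σ₀² = 71.47² = 5107.9609, σ² = 64.15² = 4115.2225; σ² + n·σ₀² = 4115.2225 + 6·5107.9609 = 34762.9879.
Posterior mean = (μ₀/σ₀² + n·x̄/σ²)/(1/σ₀² + n/σ²) = (σ²·μ₀ + σ₀²·n·x̄)/(σ² + n·σ₀²) = (4115.2225·493.99 + 5107.9609·2888.7)/34762.9879 = 16788245.414605/34762.9879 = 482.9345.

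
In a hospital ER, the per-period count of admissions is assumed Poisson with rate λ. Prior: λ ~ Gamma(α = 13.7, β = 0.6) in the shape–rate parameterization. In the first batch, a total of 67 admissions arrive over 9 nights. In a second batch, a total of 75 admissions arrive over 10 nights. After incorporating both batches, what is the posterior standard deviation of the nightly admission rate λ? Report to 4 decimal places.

0.6366

With a Gamma(shape α, rate β) prior, the Poisson likelihood is conjugate: the posterior is Gamma(α + ΣXᵢ, β + n).
After batch 1: Gamma(α+S, β+n) = Gamma(13.7+67, 0.6+9) = Gamma(80.7, 9.6).
After batch 2: Gamma(α+S, β+n) = Gamma(80.7+75, 9.6+10) = Gamma(155.7, 19.6).
SD = √α/β = √155.7/19.6 = 0.6366.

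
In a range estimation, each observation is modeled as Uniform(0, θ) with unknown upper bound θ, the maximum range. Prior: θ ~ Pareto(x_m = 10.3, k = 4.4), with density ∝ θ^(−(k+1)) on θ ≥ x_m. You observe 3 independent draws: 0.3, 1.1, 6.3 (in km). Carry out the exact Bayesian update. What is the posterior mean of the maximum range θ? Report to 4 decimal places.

A Pareto(scale x_m, shape k) prior on the upper bound θ of Uniform(0, θ) is conjugate: posterior is Pareto(max(x_m, max xᵢ), k + n).
Sample maximum = 6.3; prior scale x_m = 10.3 → posterior scale = max = 10.3.
Posterior shape = 4.4 + 3 = 7.4.
E[θ|data] = k·x_m/(k−1) = 7.4·10.3/6.4 = 11.9094.

11.9094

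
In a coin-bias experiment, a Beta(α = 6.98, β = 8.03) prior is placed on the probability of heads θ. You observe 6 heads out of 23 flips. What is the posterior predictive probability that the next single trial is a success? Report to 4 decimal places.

0.3415

The Beta prior is conjugate to a Binomial/Bernoulli likelihood; the update adds successes to α and failures to β.
Posterior: Beta(α+k, β+n−k) = Beta(6.98+6, 8.03+17) = Beta(12.98, 25.03).
For a single future Bernoulli trial, P(success | data) = α/(α+β) = 0.3415.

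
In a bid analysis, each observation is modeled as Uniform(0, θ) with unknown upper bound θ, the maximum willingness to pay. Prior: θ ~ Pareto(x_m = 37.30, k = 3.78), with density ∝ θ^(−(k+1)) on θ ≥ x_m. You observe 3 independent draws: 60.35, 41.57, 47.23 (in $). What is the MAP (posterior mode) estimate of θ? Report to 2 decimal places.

A Pareto(scale x_m, shape k) prior on the upper bound θ of Uniform(0, θ) is conjugate: posterior is Pareto(max(x_m, max xᵢ), k + n).
Sample maximum = 60.35; prior scale x_m = 37.30 → posterior scale = max = 60.35.
Posterior shape = 3.78 + 3 = 6.78.
The Pareto density is decreasing on [x_m, ∞), so the mode is x_m = 60.35.

60.35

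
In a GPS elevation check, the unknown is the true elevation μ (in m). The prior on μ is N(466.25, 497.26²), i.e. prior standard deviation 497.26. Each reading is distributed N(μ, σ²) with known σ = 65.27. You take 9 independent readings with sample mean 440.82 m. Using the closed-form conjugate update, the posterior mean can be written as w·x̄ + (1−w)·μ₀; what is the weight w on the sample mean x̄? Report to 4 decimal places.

For Normal data with known variance σ², a Normal(μ₀, σ₀²) prior on μ is conjugate. Posterior precision = 1/σ₀² + n/σ²; posterior mean is the precision-weighted average of μ₀ and x̄.
σ₀² = 497.26² = 247267.5076, σ² = 65.27² = 4260.1729. Prior precision 1/σ₀² = 1/247267.5076; data precision n/σ² = 9/4260.1729.
w = (n/σ²)/(1/σ₀² + n/σ²) = n·σ₀²/(σ² + n·σ₀²) = 9·247267.5076/(4260.1729 + 9·247267.5076) = 2225407.5684/2229667.7413 = 0.9981.

0.9981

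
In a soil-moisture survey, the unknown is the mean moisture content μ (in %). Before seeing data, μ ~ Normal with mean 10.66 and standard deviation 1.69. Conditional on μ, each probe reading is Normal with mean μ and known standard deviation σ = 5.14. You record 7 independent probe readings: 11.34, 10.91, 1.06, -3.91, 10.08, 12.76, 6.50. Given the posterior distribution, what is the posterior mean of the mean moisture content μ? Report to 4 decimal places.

9.0674

For Normal data with known variance σ², a Normal(μ₀, σ₀²) prior on μ is conjugate. Posterior precision = 1/σ₀² + n/σ²; posterior mean is the precision-weighted average of μ₀ and x̄.
Σxᵢ = 11.34 + 10.91 + 1.06 + (-3.91) + 10.08 + 12.76 + 6.50 = 48.74, so n·x̄ = 48.74.
σ₀² = 1.69² = 2.8561, σ² = 5.14² = 26.4196; σ² + n·σ₀² = 26.4196 + 7·2.8561 = 46.4123.
Posterior mean = (μ₀/σ₀² + n·x̄/σ²)/(1/σ₀² + n/σ²) = (σ²·μ₀ + σ₀²·n·x̄)/(σ² + n·σ₀²) = (26.4196·10.66 + 2.8561·48.74)/46.4123 = 420.83925/46.4123 = 9.0674.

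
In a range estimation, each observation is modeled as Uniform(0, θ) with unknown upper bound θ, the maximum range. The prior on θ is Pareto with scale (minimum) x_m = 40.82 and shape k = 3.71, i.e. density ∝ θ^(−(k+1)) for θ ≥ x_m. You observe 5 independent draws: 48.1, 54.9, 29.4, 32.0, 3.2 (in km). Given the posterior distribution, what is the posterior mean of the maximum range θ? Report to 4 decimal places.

62.0206

A Pareto(scale x_m, shape k) prior on the upper bound θ of Uniform(0, θ) is conjugate: posterior is Pareto(max(x_m, max xᵢ), k + n).
Sample maximum = 54.9; prior scale x_m = 40.82 → posterior scale = max = 54.90.
Posterior shape = 3.71 + 5 = 8.71.
E[θ|data] = k·x_m/(k−1) = 8.71·54.90/7.71 = 62.0206.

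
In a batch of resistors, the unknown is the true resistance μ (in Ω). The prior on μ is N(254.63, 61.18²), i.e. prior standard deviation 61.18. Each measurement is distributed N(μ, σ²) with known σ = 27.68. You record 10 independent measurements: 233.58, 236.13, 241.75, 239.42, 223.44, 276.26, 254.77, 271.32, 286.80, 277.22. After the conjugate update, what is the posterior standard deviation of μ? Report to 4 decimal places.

8.6649

For Normal data with known variance σ², a Normal(μ₀, σ₀²) prior on μ is conjugate. Posterior precision = 1/σ₀² + n/σ²; posterior mean is the precision-weighted average of μ₀ and x̄.
σ₀² = 61.18² = 3742.9924, σ² = 27.68² = 766.1824; σ² + n·σ₀² = 766.1824 + 10·3742.9924 = 38196.1064.
Posterior precision = 1/σ₀² + n/σ² = 1/3742.9924 + 10/766.1824 = (σ² + n·σ₀²)/(σ₀²σ²) = 38196.1064/(3742.9924·766.1824); posterior variance σₙ² = σ₀²σ²/(σ² + n·σ₀²) = 3742.9924·766.1824/38196.1064 = 75.081341.
Posterior SD = √σₙ² = √(3742.9924·766.1824/38196.1064) = 8.6649.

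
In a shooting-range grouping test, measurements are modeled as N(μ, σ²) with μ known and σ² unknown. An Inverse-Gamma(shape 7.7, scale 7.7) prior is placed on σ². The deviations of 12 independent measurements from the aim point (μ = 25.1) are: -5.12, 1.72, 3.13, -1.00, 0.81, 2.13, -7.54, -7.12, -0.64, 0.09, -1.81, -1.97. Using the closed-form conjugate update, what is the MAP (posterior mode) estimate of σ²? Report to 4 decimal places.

5.9756

With known mean μ and an Inverse-Gamma(α, β) prior on σ², the Normal likelihood is conjugate: posterior is Inv-Gamma(α + n/2, β + Σ(xᵢ−μ)²/2).
Σ(xᵢ−μ)² = (-5.12)² + (1.72)² + (3.13)² + (-1.00)² + (0.81)² + (2.13)² + (-7.54)² + (-7.12)² + (-0.64)² + (0.09)² + (-1.81)² + (-1.97)² = 160.2834.
Posterior: Inv-Gamma(7.7 + 12/2, 7.7 + 160.2834/2) = Inv-Gamma(13.70, 87.84170).
Mode = β/(α+1) = 87.84170/14.70 = 5.9756.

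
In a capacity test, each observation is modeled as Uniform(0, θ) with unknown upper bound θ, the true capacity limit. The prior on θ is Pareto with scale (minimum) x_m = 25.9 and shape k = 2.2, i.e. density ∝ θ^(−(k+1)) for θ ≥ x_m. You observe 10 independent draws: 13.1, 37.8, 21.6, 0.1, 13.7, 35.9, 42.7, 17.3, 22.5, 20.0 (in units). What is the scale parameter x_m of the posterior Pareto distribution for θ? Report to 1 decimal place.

42.7

A Pareto(scale x_m, shape k) prior on the upper bound θ of Uniform(0, θ) is conjugate: posterior is Pareto(max(x_m, max xᵢ), k + n).
Sample maximum = 42.7; prior scale x_m = 25.9 → posterior scale = max = 42.7.
Posterior shape = 2.2 + 10 = 12.2.
Posterior scale x_m = 42.7.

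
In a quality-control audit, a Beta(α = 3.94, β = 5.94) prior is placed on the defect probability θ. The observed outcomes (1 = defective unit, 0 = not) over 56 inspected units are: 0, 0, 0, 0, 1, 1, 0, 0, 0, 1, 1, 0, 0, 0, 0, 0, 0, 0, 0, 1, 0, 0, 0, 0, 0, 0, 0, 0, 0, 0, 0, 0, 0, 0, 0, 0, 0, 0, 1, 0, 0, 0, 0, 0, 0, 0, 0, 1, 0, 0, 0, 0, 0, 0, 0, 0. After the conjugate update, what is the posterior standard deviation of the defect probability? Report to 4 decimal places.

0.0455

The Beta prior is conjugate to a Binomial/Bernoulli likelihood; the update adds successes to α and failures to β.
Posterior: Beta(α+k, β+n−k) = Beta(3.94+7, 5.94+49) = Beta(10.94, 54.94).
Var = αβ/((α+β)²(α+β+1)) = 10.94·54.94/(65.88²·66.88) = 0.00207063; SD = √0.00207063 = 0.0455.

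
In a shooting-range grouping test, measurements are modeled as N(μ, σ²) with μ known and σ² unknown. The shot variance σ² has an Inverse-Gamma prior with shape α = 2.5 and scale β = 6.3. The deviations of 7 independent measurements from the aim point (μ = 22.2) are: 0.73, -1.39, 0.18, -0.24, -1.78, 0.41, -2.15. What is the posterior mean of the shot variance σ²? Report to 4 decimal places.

2.3114

With known mean μ and an Inverse-Gamma(α, β) prior on σ², the Normal likelihood is conjugate: posterior is Inv-Gamma(α + n/2, β + Σ(xᵢ−μ)²/2).
Σ(xᵢ−μ)² = (0.73)² + (-1.39)² + (0.18)² + (-0.24)² + (-1.78)² + (0.41)² + (-2.15)² = 10.5140.
Posterior: Inv-Gamma(2.5 + 7/2, 6.3 + 10.5140/2) = Inv-Gamma(6.00, 11.55700).
E[σ²|data] = β/(α−1) = 11.55700/5.00 = 2.3114.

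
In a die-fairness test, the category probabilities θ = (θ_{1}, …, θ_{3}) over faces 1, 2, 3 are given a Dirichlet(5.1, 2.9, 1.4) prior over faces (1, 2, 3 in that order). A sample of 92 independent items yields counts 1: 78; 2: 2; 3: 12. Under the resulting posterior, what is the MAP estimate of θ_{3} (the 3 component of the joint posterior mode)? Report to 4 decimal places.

0.1260

The Dirichlet prior is conjugate to the Multinomial likelihood: each posterior αⱼ = prior αⱼ + observed count nⱼ.
Posterior concentration: (83.1, 4.9, 13.4), total = 101.4.
Joint mode component: (α_{3}−1)/(Σα−K) = 12.4/98.4 = 0.1260.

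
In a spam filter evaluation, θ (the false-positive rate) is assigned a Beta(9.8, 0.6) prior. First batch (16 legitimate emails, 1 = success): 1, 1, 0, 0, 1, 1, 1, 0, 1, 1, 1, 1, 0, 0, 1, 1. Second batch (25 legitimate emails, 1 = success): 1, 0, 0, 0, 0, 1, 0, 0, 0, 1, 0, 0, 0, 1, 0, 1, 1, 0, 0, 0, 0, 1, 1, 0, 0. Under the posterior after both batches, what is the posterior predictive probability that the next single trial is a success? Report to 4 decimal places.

The Beta prior is conjugate to a Binomial/Bernoulli likelihood; the update adds successes to α and failures to β.
After batch 1: Beta(9.8+11, 0.6+5) = Beta(20.8, 5.6).
After batch 2: Beta(20.8+8, 5.6+17) = Beta(28.8, 22.6).
For a single future Bernoulli trial, P(success | data) = α/(α+β) = 0.5603.

0.5603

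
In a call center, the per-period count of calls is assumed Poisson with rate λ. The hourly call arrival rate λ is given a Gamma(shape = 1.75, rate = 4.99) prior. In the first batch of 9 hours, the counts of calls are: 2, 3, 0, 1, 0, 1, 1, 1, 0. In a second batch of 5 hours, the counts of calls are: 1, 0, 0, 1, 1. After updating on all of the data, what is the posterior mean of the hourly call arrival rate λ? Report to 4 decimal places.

0.7241

With a Gamma(shape α, rate β) prior, the Poisson likelihood is conjugate: the posterior is Gamma(α + ΣXᵢ, β + n).
Batch 1: sum of counts S = 9 over n = 9 hours.
After batch 1: Gamma(α+S, β+n) = Gamma(1.75+9, 4.99+9) = Gamma(10.75, 13.99).
Batch 2: sum of counts S = 3 over n = 5 hours.
After batch 2: Gamma(α+S, β+n) = Gamma(10.75+3, 13.99+5) = Gamma(13.75, 18.99).
Posterior mean = α/β = 13.75/18.99 = 0.7241.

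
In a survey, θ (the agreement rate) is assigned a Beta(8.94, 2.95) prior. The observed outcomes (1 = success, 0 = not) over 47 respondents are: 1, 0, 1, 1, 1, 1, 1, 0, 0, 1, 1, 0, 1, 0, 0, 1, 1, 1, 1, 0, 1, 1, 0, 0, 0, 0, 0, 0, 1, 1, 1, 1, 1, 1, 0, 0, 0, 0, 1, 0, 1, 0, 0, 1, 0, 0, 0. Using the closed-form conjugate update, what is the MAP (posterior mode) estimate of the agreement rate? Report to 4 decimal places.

The Beta prior is conjugate to a Binomial/Bernoulli likelihood; the update adds successes to α and failures to β.
Posterior: Beta(α+k, β+n−k) = Beta(8.94+24, 2.95+23) = Beta(32.94, 25.95).
Mode of Beta(a,b) for a,b>1 is (a−1)/(a+b−2) = 31.94/56.89 = 0.5614.

0.5614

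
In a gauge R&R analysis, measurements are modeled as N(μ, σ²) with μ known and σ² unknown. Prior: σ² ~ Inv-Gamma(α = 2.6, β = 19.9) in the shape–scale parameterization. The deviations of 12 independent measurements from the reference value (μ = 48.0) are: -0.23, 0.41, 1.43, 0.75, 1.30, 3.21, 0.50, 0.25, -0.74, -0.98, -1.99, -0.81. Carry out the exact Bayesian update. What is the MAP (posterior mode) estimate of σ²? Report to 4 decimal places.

With known mean μ and an Inverse-Gamma(α, β) prior on σ², the Normal likelihood is conjugate: posterior is Inv-Gamma(α + n/2, β + Σ(xᵢ−μ)²/2).
Σ(xᵢ−μ)² = (-0.23)² + (0.41)² + (1.43)² + (0.75)² + (1.30)² + (3.21)² + (0.50)² + (0.25)² + (-0.74)² + (-0.98)² + (-1.99)² + (-0.81)² = 21.2592.
Posterior: Inv-Gamma(2.6 + 12/2, 19.9 + 21.2592/2) = Inv-Gamma(8.60, 30.52960).
Mode = β/(α+1) = 30.52960/9.60 = 3.1802.

3.1802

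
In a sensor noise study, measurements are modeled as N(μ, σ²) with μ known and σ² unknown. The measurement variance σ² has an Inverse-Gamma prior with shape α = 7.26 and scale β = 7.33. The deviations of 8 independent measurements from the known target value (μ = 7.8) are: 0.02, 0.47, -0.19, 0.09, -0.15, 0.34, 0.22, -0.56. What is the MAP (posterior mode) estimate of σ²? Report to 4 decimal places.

0.6291

With known mean μ and an Inverse-Gamma(α, β) prior on σ², the Normal likelihood is conjugate: posterior is Inv-Gamma(α + n/2, β + Σ(xᵢ−μ)²/2).
Σ(xᵢ−μ)² = (0.02)² + (0.47)² + (-0.19)² + (0.09)² + (-0.15)² + (0.34)² + (0.22)² + (-0.56)² = 0.7656.
Posterior: Inv-Gamma(7.26 + 8/2, 7.33 + 0.7656/2) = Inv-Gamma(11.26, 7.71280).
Mode = β/(α+1) = 7.71280/12.26 = 0.6291.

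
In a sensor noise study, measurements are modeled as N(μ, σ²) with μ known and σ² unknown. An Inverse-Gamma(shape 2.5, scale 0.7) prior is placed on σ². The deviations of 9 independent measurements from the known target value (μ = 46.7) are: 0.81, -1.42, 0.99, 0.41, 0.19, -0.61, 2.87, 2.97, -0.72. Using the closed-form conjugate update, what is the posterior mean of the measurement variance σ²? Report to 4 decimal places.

1.9338

With known mean μ and an Inverse-Gamma(α, β) prior on σ², the Normal likelihood is conjugate: posterior is Inv-Gamma(α + n/2, β + Σ(xᵢ−μ)²/2).
Σ(xᵢ−μ)² = (0.81)² + (-1.42)² + (0.99)² + (0.41)² + (0.19)² + (-0.61)² + (2.87)² + (2.97)² + (-0.72)² = 21.8051.
Posterior: Inv-Gamma(2.5 + 9/2, 0.7 + 21.8051/2) = Inv-Gamma(7.00, 11.60255).
E[σ²|data] = β/(α−1) = 11.60255/6.00 = 1.9338.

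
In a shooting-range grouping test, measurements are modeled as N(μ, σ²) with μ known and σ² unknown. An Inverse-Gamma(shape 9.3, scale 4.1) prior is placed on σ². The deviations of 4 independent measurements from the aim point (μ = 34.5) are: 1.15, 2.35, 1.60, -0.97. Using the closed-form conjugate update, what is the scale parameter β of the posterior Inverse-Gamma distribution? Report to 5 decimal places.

With known mean μ and an Inverse-Gamma(α, β) prior on σ², the Normal likelihood is conjugate: posterior is Inv-Gamma(α + n/2, β + Σ(xᵢ−μ)²/2).
Σ(xᵢ−μ)² = (1.15)² + (2.35)² + (1.60)² + (-0.97)² = 10.3459.
Posterior: Inv-Gamma(9.3 + 4/2, 4.1 + 10.3459/2) = Inv-Gamma(11.30, 9.27295).
Posterior β = 9.27295.

9.27295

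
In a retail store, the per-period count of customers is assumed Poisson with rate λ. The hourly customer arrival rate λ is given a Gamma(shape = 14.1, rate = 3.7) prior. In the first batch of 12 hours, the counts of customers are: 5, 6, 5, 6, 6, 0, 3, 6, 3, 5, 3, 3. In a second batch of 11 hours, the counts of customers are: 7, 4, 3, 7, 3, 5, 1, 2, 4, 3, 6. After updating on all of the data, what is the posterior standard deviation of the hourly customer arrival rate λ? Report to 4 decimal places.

With a Gamma(shape α, rate β) prior, the Poisson likelihood is conjugate: the posterior is Gamma(α + ΣXᵢ, β + n).
Batch 1: sum of counts S = 51 over n = 12 hours.
After batch 1: Gamma(α+S, β+n) = Gamma(14.1+51, 3.7+12) = Gamma(65.1, 15.7).
Batch 2: sum of counts S = 45 over n = 11 hours.
After batch 2: Gamma(α+S, β+n) = Gamma(65.1+45, 15.7+11) = Gamma(110.1, 26.7).
SD = √α/β = √110.1/26.7 = 0.3930.

0.3930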